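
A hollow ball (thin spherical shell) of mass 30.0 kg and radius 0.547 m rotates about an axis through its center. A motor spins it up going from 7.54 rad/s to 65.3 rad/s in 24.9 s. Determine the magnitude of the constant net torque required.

τ ≈ 13.9 N·m

I = (2/3)MR² = (2/3)(30.0)(0.547)² = 5.984 kg·m².
α = Δω/Δt = (65.3 − 7.54)/24.9 = 2.320 rad/s².
τ = Iα = (5.984)(2.320) = 13.88 N·m.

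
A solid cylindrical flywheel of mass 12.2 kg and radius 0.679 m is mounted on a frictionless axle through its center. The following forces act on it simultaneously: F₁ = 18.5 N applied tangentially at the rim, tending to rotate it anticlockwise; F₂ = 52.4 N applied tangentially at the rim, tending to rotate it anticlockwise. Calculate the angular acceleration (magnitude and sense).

α ≈ 17.1 rad/s², anticlockwise

I = ½MR² = (1/2)(12.2)(0.679)² = 2.812 kg·m².
Taking anticlockwise as positive: τ₁ = +(18.5)(0.679) = +12.56 N·m; τ₂ = +(52.4)(0.679) = +35.58 N·m.
Net torque τ = 48.14 N·m.
α = τ/I = 48.14/2.812 = 17.12 rad/s².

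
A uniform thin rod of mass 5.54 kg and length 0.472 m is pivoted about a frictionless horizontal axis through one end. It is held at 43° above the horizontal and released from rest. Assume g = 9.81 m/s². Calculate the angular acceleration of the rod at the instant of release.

About the pivot, I = (1/3)ML² = (1/3)(5.54)(0.472)² = 0.4114 kg·m².
The weight acts at the center, a distance L/2 = 0.2360 m from the pivot; τ = Mg(L/2) cos 43° = 9.380 N·m.
α = τ/I = 9.380/0.4114 = 22.80 rad/s².

α ≈ 22.8 rad/s²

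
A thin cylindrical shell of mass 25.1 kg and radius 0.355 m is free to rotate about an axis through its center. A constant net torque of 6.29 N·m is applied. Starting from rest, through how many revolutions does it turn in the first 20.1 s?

≈ 63.9 revolutions

I = MR² = (25.1)(0.355)² = 3.163 kg·m².
α = τ/I = 6.29/3.163 = 1.988 rad/s².
θ = ½αt² = ½(1.988)(20.1)² = 401.7 rad.
Revolutions = θ/(2π) = 63.93.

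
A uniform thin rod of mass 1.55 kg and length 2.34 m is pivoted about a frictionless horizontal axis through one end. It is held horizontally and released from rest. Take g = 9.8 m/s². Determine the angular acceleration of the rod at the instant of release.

About the pivot, I = (1/3)ML² = (1/3)(1.55)(2.34)² = 2.829 kg·m².
The weight acts at the center, a distance L/2 = 1.170 m from the pivot; τ = Mg(L/2) = 17.77 N·m.
α = τ/I = 17.77/2.829 = 6.282 rad/s².

α ≈ 6.28 rad/s²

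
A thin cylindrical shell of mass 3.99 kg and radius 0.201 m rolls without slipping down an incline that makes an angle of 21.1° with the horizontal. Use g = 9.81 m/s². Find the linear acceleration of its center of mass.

Translation along the incline: Mg sinθ − f = Ma.
Rotation about the center: fR = Iα with I = MR². No-slip gives a = αR, so f = (I/R²)a = M a.
Substituting: Mg sinθ = (1 + 1.000)Ma, so a = g sinθ/(1 + 1.000) = (9.81) sin 21.1° / 2.000 = 1.766 m/s².

a ≈ 1.77 m/s²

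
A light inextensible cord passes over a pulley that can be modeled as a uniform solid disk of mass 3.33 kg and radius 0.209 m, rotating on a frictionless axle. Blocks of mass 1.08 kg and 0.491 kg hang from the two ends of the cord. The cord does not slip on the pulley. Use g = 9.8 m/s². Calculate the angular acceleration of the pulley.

I = ½MR² = (1/2)(3.33)(0.209)² = 0.07273 kg·m².
Heavier block: m₁g − T₁ = m₁a. Lighter block: T₂ − m₂g = m₂a.
Pulley: (T₁ − T₂)R = Iα = I(a/R), so T₁ − T₂ = (I/R²)a = (1/2)M_p a = 1.665·a.
Adding the three: (m₁ − m₂)g = (m₁ + m₂ + 1.665)a, so a = (1.08 − 0.491)(9.8)/(1.08 + 0.491 + 1.665) = 1.784 m/s².
α = a/R = 1.784/0.209 = 8.535 rad/s².

α ≈ 8.53 rad/s²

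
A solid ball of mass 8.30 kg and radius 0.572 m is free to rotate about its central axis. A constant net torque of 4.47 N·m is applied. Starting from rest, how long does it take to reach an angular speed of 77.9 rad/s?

t ≈ 18.9 s

I = (2/5)MR² = (2/5)(8.30)(0.572)² = 1.086 kg·m².
α = τ/I = 4.47/1.086 = 4.115 rad/s².
ω = αt ⇒ t = ω/α = 77.9/4.115 = 18.93 s.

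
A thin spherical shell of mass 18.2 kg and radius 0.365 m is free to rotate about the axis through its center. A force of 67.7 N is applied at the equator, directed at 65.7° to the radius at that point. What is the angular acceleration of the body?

I = (2/3)MR² = (2/3)(18.2)(0.365)² = 1.616 kg·m².
Only the tangential component produces torque: τ = F R sinθ = (67.7)(0.365) sin 65.7° = 22.52 N·m.
From τ = Iα: α = 22.52/1.616 = 13.93 rad/s².

α ≈ 13.9 rad/s²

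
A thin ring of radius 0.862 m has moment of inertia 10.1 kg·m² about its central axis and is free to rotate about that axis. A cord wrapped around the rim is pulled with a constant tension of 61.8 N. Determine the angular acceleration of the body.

α ≈ 5.27 rad/s²

τ = F R = (61.8)(0.862) = 53.27 N·m.
From τ = Iα: α = 53.27/10.10 = 5.274 rad/s².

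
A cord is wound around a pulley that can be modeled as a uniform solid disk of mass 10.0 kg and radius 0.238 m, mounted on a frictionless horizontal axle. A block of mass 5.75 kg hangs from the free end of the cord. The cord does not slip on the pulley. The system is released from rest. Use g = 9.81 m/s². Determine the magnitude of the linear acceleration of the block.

I = ½MR² = (1/2)(10.0)(0.238)² = 0.2832 kg·m².
Block: mg − T = ma. Pulley: TR = Iα. No-slip: a = αR, so T = (I/R²)a = 5.000·a.
Then mg = (m + 5.000)a, so a = (5.75)(9.81)/(5.75 + 5.000) = 5.247 m/s².

a ≈ 5.25 m/s²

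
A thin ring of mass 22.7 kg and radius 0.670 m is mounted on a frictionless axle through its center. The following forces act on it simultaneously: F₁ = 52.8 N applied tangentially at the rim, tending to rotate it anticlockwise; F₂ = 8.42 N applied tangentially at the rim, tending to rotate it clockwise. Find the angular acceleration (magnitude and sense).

α ≈ 2.92 rad/s², anticlockwise

I = MR² = (22.7)(0.670)² = 10.19 kg·m².
Taking anticlockwise as positive: τ₁ = +(52.8)(0.670) = +35.38 N·m; τ₂ = −(8.42)(0.670) = −5.641 N·m.
Net torque τ = 29.73 N·m.
α = τ/I = 29.73/10.19 = 2.918 rad/s².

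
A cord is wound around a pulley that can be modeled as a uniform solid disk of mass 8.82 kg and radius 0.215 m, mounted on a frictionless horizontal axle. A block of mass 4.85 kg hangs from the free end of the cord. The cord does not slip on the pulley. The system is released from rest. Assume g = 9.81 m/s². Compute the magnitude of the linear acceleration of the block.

I = ½MR² = (1/2)(8.82)(0.215)² = 0.2039 kg·m².
Block: mg − T = ma. Pulley: TR = Iα. No-slip: a = αR, so T = (I/R²)a = 4.410·a.
Then mg = (m + 4.410)a, so a = (4.85)(9.81)/(4.85 + 4.410) = 5.138 m/s².

a ≈ 5.14 m/s²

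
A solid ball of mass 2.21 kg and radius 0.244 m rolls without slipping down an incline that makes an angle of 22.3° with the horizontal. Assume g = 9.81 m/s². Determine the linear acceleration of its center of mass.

a ≈ 2.66 m/s²

Translation along the incline: Mg sinθ − f = Ma.
Rotation about the center: fR = Iα with I = (2/5)MR². No-slip gives a = αR, so f = (I/R²)a = (2/5)M a.
Substituting: Mg sinθ = (1 + 0.4000)Ma, so a = g sinθ/(1 + 0.4000) = (9.81) sin 22.3° / 1.400 = 2.659 m/s².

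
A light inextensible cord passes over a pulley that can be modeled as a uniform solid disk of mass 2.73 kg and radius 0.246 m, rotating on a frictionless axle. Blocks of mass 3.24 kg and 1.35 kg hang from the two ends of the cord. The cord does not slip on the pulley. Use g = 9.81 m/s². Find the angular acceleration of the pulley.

I = ½MR² = (1/2)(2.73)(0.246)² = 0.08260 kg·m².
Heavier block: m₁g − T₁ = m₁a. Lighter block: T₂ − m₂g = m₂a.
Pulley: (T₁ − T₂)R = Iα = I(a/R), so T₁ − T₂ = (I/R²)a = (1/2)M_p a = 1.365·a.
Adding the three: (m₁ − m₂)g = (m₁ + m₂ + 1.365)a, so a = (3.24 − 1.35)(9.81)/(3.24 + 1.35 + 1.365) = 3.114 m/s².
α = a/R = 3.114/0.246 = 12.66 rad/s².

α ≈ 12.7 rad/s²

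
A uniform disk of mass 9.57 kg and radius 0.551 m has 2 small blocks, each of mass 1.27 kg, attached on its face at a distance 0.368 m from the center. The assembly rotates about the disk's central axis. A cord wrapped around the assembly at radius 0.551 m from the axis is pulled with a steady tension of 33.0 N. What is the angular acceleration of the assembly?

α ≈ 10.1 rad/s²

I_disk = ½MR² = ½(9.57)(0.551)² = 1.453 kg·m².
I_blocks = 2·m·r² = 2(1.27)(0.368)² = 0.3440 kg·m².
Total I = 1.797 kg·m².
τ = F r = (33.0)(0.551) = 18.18 N·m.
α = τ/I = 18.18/1.797 = 10.12 rad/s².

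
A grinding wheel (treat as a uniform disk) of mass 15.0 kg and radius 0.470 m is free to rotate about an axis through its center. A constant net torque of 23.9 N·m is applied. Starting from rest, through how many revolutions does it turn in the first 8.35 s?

I = ½MR² = (1/2)(15.0)(0.470)² = 1.657 kg·m².
α = τ/I = 23.9/1.657 = 14.43 rad/s².
θ = ½αt² = ½(14.43)(8.35)² = 502.9 rad.
Revolutions = θ/(2π) = 80.04.

≈ 80.0 revolutions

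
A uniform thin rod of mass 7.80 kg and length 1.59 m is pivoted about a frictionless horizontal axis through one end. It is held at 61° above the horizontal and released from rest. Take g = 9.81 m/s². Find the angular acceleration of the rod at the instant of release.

About the pivot, I = (1/3)ML² = (1/3)(7.80)(1.59)² = 6.573 kg·m².
The weight acts at the center, a distance L/2 = 0.7950 m from the pivot; τ = Mg(L/2) cos 61° = 29.49 N·m.
α = τ/I = 29.49/6.573 = 4.487 rad/s².
(Equivalently α = (3g/(2L)) cos 61° = 4.487 rad/s².)

α ≈ 4.49 rad/s²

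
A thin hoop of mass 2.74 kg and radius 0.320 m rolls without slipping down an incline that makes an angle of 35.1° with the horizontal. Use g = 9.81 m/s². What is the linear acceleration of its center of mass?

a ≈ 2.82 m/s²

Translation along the incline: Mg sinθ − f = Ma.
Rotation about the center: fR = Iα with I = MR². No-slip gives a = αR, so f = (I/R²)a = M a.
Substituting: Mg sinθ = (1 + 1.000)Ma, so a = g sinθ/(1 + 1.000) = (9.81) sin 35.1° / 2.000 = 2.820 m/s².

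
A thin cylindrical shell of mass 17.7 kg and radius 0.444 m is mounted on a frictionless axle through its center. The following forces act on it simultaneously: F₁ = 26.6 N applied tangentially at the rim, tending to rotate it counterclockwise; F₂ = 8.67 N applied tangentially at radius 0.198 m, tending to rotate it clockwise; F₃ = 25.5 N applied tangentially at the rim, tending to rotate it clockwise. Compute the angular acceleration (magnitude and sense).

α ≈ 0.352 rad/s², clockwise

I = MR² = (17.7)(0.444)² = 3.489 kg·m².
Taking counterclockwise as positive: τ₁ = +(26.6)(0.444) = +11.81 N·m; τ₂ = −(8.67)(0.198) = −1.717 N·m; τ₃ = −(25.5)(0.444) = −11.32 N·m.
Net torque τ = -1.228 N·m.
α = τ/I = -1.228/3.489 = -0.3520 rad/s².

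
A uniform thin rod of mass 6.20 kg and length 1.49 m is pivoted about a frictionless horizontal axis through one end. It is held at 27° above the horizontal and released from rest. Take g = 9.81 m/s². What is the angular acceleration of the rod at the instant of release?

α ≈ 8.80 rad/s²

About the pivot, I = (1/3)ML² = (1/3)(6.20)(1.49)² = 4.588 kg·m².
The weight acts at the center, a distance L/2 = 0.7450 m from the pivot; τ = Mg(L/2) cos 27° = 40.37 N·m.
α = τ/I = 40.37/4.588 = 8.799 rad/s².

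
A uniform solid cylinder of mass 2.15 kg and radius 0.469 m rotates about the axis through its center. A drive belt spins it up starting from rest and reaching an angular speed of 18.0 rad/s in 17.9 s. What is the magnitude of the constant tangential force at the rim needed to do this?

I = ½MR² = (1/2)(2.15)(0.469)² = 0.2365 kg·m².
α = Δω/Δt = (18.0 − 0)/17.9 = 1.006 rad/s².
The required torque is τ = Iα = (0.2365)(1.006) = 0.2378 N·m.
A tangential force at the rim gives τ = FR, so F = τ/R = 0.2378/0.469 = 0.5070 N.

F ≈ 0.507 N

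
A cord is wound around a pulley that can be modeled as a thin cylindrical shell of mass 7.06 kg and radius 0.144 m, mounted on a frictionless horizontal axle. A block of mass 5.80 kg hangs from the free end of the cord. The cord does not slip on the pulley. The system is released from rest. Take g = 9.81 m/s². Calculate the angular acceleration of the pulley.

α ≈ 30.7 rad/s²

I = MR² = (7.06)(0.144)² = 0.1464 kg·m².
Block: mg − T = ma. Pulley: TR = Iα. No-slip: a = αR, so T = (I/R²)a = 7.060·a.
Then mg = (m + 7.060)a, so a = (5.80)(9.81)/(5.80 + 7.060) = 4.424 m/s².
α = a/R = 4.424/0.144 = 30.73 rad/s².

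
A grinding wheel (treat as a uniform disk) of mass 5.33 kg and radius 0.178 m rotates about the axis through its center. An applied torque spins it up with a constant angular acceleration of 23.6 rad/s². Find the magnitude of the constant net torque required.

I = ½MR² = (1/2)(5.33)(0.178)² = 0.08444 kg·m².
τ = Iα = (0.08444)(23.60) = 1.993 N·m.

τ ≈ 1.99 N·m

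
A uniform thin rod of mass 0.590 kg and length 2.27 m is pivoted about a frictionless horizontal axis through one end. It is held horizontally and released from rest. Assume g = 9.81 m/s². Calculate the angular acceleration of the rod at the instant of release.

About the pivot, I = (1/3)ML² = (1/3)(0.590)(2.27)² = 1.013 kg·m².
The weight acts at the center, a distance L/2 = 1.135 m from the pivot; τ = Mg(L/2) = 6.569 N·m.
α = τ/I = 6.569/1.013 = 6.482 rad/s².
(Equivalently α = (3g/(2L)) = 6.482 rad/s².)

α ≈ 6.48 rad/s²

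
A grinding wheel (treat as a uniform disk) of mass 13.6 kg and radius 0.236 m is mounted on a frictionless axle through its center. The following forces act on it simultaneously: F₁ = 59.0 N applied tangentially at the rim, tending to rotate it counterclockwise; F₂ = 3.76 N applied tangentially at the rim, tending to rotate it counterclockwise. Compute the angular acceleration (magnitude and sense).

I = ½MR² = (1/2)(13.6)(0.236)² = 0.3787 kg·m².
Taking counterclockwise as positive: τ₁ = +(59.0)(0.236) = +13.92 N·m; τ₂ = +(3.76)(0.236) = +0.8874 N·m.
Net torque τ = 14.81 N·m.
α = τ/I = 14.81/0.3787 = 39.11 rad/s².

α ≈ 39.1 rad/s², counterclockwise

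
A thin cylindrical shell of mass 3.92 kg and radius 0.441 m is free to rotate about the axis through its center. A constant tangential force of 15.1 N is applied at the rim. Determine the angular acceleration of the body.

α ≈ 8.73 rad/s²

I = MR² = (3.92)(0.441)² = 0.7624 kg·m².
τ = F R = (15.1)(0.441) = 6.659 N·m.
Newton's second law for rotation, τ = Iα, gives α = τ/I = 6.659/0.7624 = 8.735 rad/s².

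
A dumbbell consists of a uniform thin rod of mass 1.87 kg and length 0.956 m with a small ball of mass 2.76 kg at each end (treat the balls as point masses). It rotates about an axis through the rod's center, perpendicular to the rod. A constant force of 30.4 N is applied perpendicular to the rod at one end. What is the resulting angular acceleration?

I_rod = (1/12)ML² = (1/12)(1.87)(0.956)² = 0.1424 kg·m².
I_balls = 2·m·(L/2)² = 2(2.76)(0.4780)² = 1.261 kg·m².
Total I = 1.404 kg·m².
τ = F·(L/2) = (30.4)(0.478) = 14.53 N·m.
α = τ/I = 14.53/1.404 = 10.35 rad/s².

α ≈ 10.4 rad/s²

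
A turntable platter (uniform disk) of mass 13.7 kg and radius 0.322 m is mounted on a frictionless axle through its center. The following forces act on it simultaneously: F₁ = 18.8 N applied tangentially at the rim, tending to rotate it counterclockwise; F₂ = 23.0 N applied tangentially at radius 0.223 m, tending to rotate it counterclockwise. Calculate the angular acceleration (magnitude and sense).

I = ½MR² = (1/2)(13.7)(0.322)² = 0.7102 kg·m².
Taking counterclockwise as positive: τ₁ = +(18.8)(0.322) = +6.054 N·m; τ₂ = +(23.0)(0.223) = +5.129 N·m.
Net torque τ = 11.18 N·m.
α = τ/I = 11.18/0.7102 = 15.74 rad/s².

α ≈ 15.7 rad/s², counterclockwise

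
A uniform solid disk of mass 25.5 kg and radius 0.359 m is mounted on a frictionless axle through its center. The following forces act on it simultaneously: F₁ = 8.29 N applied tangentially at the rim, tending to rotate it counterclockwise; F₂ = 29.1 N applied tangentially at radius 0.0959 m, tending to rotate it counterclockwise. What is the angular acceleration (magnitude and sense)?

I = ½MR² = (1/2)(25.5)(0.359)² = 1.643 kg·m².
Taking counterclockwise as positive: τ₁ = +(8.29)(0.359) = +2.976 N·m; τ₂ = +(29.1)(0.0959) = +2.791 N·m.
Net torque τ = 5.767 N·m.
α = τ/I = 5.767/1.643 = 3.509 rad/s².

α ≈ 3.51 rad/s², counterclockwise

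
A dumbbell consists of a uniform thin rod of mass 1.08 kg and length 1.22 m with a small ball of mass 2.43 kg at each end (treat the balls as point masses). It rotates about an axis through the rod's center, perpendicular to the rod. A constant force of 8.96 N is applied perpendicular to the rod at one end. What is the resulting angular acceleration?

α ≈ 2.81 rad/s²

I_rod = (1/12)ML² = (1/12)(1.08)(1.22)² = 0.1340 kg·m².
I_balls = 2·m·(L/2)² = 2(2.43)(0.6100)² = 1.808 kg·m².
Total I = 1.942 kg·m².
τ = F·(L/2) = (8.96)(0.610) = 5.466 N·m.
α = τ/I = 5.466/1.942 = 2.814 rad/s².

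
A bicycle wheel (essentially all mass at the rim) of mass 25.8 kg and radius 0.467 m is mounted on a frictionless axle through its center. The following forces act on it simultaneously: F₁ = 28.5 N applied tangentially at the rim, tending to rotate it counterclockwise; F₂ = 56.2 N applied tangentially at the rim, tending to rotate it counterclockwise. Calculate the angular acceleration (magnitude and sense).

α ≈ 7.03 rad/s², counterclockwise

I = MR² = (25.8)(0.467)² = 5.627 kg·m².
Taking counterclockwise as positive: τ₁ = +(28.5)(0.467) = +13.31 N·m; τ₂ = +(56.2)(0.467) = +26.25 N·m.
Net torque τ = 39.55 N·m.
α = τ/I = 39.55/5.627 = 7.030 rad/s².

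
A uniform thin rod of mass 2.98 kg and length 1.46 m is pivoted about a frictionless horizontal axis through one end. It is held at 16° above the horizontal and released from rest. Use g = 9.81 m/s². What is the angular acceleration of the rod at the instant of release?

α ≈ 9.69 rad/s²

About the pivot, I = (1/3)ML² = (1/3)(2.98)(1.46)² = 2.117 kg·m².
The weight acts at the center, a distance L/2 = 0.7300 m from the pivot; τ = Mg(L/2) cos 16° = 20.51 N·m.
α = τ/I = 20.51/2.117 = 9.688 rad/s².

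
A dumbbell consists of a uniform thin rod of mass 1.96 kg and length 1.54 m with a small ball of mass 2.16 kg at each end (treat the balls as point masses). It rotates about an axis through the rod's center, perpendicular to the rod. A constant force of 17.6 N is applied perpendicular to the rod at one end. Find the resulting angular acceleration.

α ≈ 4.60 rad/s²

I_rod = (1/12)ML² = (1/12)(1.96)(1.54)² = 0.3874 kg·m².
I_balls = 2·m·(L/2)² = 2(2.16)(0.7700)² = 2.561 kg·m².
Total I = 2.949 kg·m².
τ = F·(L/2) = (17.6)(0.770) = 13.55 N·m.
α = τ/I = 13.55/2.949 = 4.596 rad/s².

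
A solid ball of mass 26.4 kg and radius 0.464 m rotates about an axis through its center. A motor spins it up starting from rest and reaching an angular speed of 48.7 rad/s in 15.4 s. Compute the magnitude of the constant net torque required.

I = (2/5)MR² = (2/5)(26.4)(0.464)² = 2.274 kg·m².
α = Δω/Δt = (48.7 − 0)/15.4 = 3.162 rad/s².
τ = Iα = (2.274)(3.162) = 7.190 N·m.

τ ≈ 7.19 N·m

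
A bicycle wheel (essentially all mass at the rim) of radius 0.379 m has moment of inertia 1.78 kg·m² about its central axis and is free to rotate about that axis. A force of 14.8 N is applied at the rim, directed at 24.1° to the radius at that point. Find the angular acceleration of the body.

Only the tangential component produces torque: τ = F R sinθ = (14.8)(0.379) sin 24.1° = 2.290 N·m.
From τ = Iα: α = 2.290/1.780 = 1.287 rad/s².

α ≈ 1.29 rad/s²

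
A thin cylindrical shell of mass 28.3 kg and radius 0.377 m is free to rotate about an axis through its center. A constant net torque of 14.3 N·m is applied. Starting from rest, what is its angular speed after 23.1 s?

I = MR² = (28.3)(0.377)² = 4.022 kg·m².
α = τ/I = 14.3/4.022 = 3.555 rad/s².
ω = ω₀ + αt = 0 + (3.555)(23.1) = 82.13 rad/s.

ω ≈ 82.1 rad/s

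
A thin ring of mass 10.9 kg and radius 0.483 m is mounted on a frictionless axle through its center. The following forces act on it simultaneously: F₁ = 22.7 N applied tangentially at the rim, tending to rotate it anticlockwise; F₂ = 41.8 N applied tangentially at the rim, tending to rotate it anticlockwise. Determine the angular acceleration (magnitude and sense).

α ≈ 12.3 rad/s², anticlockwise

I = MR² = (10.9)(0.483)² = 2.543 kg·m².
Taking anticlockwise as positive: τ₁ = +(22.7)(0.483) = +10.96 N·m; τ₂ = +(41.8)(0.483) = +20.19 N·m.
Net torque τ = 31.15 N·m.
α = τ/I = 31.15/2.543 = 12.25 rad/s².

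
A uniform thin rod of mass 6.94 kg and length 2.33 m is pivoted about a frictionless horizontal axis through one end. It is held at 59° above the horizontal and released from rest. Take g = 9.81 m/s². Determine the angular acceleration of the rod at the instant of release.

α ≈ 3.25 rad/s²

About the pivot, I = (1/3)ML² = (1/3)(6.94)(2.33)² = 12.56 kg·m².
The weight acts at the center, a distance L/2 = 1.165 m from the pivot; τ = Mg(L/2) cos 59° = 40.85 N·m.
α = τ/I = 40.85/12.56 = 3.253 rad/s².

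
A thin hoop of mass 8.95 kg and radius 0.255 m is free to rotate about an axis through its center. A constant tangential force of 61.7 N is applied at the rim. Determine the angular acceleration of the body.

α ≈ 27.0 rad/s²

I = MR² = (8.95)(0.255)² = 0.5820 kg·m².
τ = F R = (61.7)(0.255) = 15.73 N·m.
From τ = Iα: α = 15.73/0.5820 = 27.03 rad/s².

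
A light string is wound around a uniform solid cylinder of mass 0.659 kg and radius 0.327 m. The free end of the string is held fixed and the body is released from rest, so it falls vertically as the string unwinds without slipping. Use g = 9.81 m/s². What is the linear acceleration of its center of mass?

a ≈ 6.54 m/s²

Translation: Mg − T = Ma. Rotation about the center: TR = Iα with I = ½MR².
With a = αR: T = (I/R²)a = (1/2)M a, so Mg = (1 + 0.5000)Ma.
a = g/(1 + 0.5000) = 9.81/1.500 = 6.540 m/s².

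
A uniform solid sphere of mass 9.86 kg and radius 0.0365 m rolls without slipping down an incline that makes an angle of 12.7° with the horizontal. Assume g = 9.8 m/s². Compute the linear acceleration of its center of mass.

Translation along the incline: Mg sinθ − f = Ma.
Rotation about the center: fR = Iα with I = (2/5)MR². No-slip gives a = αR, so f = (I/R²)a = (2/5)M a.
Substituting: Mg sinθ = (1 + 0.4000)Ma, so a = g sinθ/(1 + 0.4000) = (9.8) sin 12.7° / 1.400 = 1.539 m/s².

a ≈ 1.54 m/s²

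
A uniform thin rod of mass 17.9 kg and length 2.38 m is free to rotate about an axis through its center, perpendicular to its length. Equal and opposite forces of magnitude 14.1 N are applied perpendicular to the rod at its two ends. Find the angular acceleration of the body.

α ≈ 3.97 rad/s²

I = (1/12)ML² = (1/12)(17.9)(2.38)² = 8.449 kg·m².
The couple gives τ = F·(L/2) + F·(L/2) = F L = (14.1)(2.38) = 33.56 N·m.
From τ = Iα: α = 33.56/8.449 = 3.972 rad/s².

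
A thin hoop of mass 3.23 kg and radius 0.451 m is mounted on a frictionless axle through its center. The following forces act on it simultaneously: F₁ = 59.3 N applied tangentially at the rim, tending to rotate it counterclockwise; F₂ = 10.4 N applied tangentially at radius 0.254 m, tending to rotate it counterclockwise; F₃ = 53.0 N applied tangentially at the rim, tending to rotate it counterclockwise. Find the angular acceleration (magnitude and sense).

I = MR² = (3.23)(0.451)² = 0.6570 kg·m².
Taking counterclockwise as positive: τ₁ = +(59.3)(0.451) = +26.74 N·m; τ₂ = +(10.4)(0.254) = +2.642 N·m; τ₃ = +(53.0)(0.451) = +23.90 N·m.
Net torque τ = 53.29 N·m.
α = τ/I = 53.29/0.6570 = 81.11 rad/s².

α ≈ 81.1 rad/s², counterclockwise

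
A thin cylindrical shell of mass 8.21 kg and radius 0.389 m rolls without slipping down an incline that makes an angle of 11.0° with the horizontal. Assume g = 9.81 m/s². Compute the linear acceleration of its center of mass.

a ≈ 0.936 m/s²

Translation along the incline: Mg sinθ − f = Ma.
Rotation about the center: fR = Iα with I = MR². No-slip gives a = αR, so f = (I/R²)a = M a.
Substituting: Mg sinθ = (1 + 1.000)Ma, so a = g sinθ/(1 + 1.000) = (9.81) sin 11.0° / 2.000 = 0.9359 m/s².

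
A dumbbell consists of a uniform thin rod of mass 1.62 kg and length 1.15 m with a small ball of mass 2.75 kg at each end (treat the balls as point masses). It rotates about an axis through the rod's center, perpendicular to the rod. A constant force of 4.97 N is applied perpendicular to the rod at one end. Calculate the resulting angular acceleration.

α ≈ 1.43 rad/s²

I_rod = (1/12)ML² = (1/12)(1.62)(1.15)² = 0.1785 kg·m².
I_balls = 2·m·(L/2)² = 2(2.75)(0.5750)² = 1.818 kg·m².
Total I = 1.997 kg·m².
τ = F·(L/2) = (4.97)(0.575) = 2.858 N·m.
α = τ/I = 2.858/1.997 = 1.431 rad/s².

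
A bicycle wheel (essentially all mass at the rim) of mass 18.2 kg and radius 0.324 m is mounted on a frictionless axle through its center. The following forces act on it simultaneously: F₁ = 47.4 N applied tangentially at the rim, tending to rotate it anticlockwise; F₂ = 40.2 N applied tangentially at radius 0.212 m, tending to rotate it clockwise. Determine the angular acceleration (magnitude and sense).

α ≈ 3.58 rad/s², anticlockwise

I = MR² = (18.2)(0.324)² = 1.911 kg·m².
Taking anticlockwise as positive: τ₁ = +(47.4)(0.324) = +15.36 N·m; τ₂ = −(40.2)(0.212) = −8.522 N·m.
Net torque τ = 6.835 N·m.
α = τ/I = 6.835/1.911 = 3.578 rad/s².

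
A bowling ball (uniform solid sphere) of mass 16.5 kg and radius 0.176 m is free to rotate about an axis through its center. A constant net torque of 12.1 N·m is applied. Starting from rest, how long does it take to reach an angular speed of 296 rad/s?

I = (2/5)MR² = (2/5)(16.5)(0.176)² = 0.2044 kg·m².
α = τ/I = 12.1/0.2044 = 59.19 rad/s².
ω = αt ⇒ t = ω/α = 296/59.19 = 5.001 s.

t ≈ 5.00 s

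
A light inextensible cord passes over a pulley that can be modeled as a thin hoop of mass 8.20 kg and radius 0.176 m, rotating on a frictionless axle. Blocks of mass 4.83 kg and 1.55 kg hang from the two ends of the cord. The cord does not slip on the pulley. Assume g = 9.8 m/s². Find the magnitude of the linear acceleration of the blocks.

I = MR² = (8.20)(0.176)² = 0.2540 kg·m².
Heavier block: m₁g − T₁ = m₁a. Lighter block: T₂ − m₂g = m₂a.
Pulley: (T₁ − T₂)R = Iα = I(a/R), so T₁ − T₂ = (I/R²)a = 1·M_p a = 8.200·a.
Adding the three: (m₁ − m₂)g = (m₁ + m₂ + 8.200)a, so a = (4.83 − 1.55)(9.8)/(4.83 + 1.55 + 8.200) = 2.205 m/s².

a ≈ 2.20 m/s²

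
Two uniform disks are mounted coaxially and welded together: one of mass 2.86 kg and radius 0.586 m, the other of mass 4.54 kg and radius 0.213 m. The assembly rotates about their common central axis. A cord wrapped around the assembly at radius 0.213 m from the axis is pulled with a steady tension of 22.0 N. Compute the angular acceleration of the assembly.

α ≈ 7.89 rad/s²

I = ½M₁R₁² + ½M₂R₂² = ½(2.86)(0.586)² + ½(4.54)(0.213)² = 0.5940 kg·m².
τ = F r = (22.0)(0.213) = 4.686 N·m.
α = τ/I = 4.686/0.5940 = 7.888 rad/s².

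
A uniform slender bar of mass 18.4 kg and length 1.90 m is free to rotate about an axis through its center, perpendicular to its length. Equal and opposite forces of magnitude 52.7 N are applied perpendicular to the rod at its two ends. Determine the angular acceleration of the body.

α ≈ 18.1 rad/s²

I = (1/12)ML² = (1/12)(18.4)(1.90)² = 5.535 kg·m².
The couple gives τ = F·(L/2) + F·(L/2) = F L = (52.7)(1.90) = 100.1 N·m.
From τ = Iα: α = 100.1/5.535 = 18.09 rad/s².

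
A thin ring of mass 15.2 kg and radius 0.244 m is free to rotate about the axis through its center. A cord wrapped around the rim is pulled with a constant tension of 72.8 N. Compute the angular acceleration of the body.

α ≈ 19.6 rad/s²

I = MR² = (15.2)(0.244)² = 0.9049 kg·m².
τ = F R = (72.8)(0.244) = 17.76 N·m.
Newton's second law for rotation, τ = Iα, gives α = τ/I = 17.76/0.9049 = 19.63 rad/s².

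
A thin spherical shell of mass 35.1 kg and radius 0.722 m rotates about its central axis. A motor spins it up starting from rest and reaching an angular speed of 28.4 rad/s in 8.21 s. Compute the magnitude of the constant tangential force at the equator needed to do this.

I = (2/3)MR² = (2/3)(35.1)(0.722)² = 12.20 kg·m².
α = Δω/Δt = (28.4 − 0)/8.21 = 3.459 rad/s².
The required torque is τ = Iα = (12.20)(3.459) = 42.20 N·m.
A tangential force at the equator gives τ = FR, so F = τ/R = 42.20/0.722 = 58.44 N.

F ≈ 58.4 N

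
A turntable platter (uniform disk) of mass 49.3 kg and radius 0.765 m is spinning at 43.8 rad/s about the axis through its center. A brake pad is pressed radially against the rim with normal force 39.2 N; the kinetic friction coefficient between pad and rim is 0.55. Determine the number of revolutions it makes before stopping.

≈ 134 revolutions

I = ½MR² = (1/2)(49.3)(0.765)² = 14.43 kg·m².
Friction force f = μN = (0.55)(39.2) = 21.56 N at the rim; torque magnitude τ = fR = 16.49 N·m, opposing ω.
|α| = τ/I = 16.49/14.43 = 1.143 rad/s² (deceleration).
ω² = ω₀² − 2|α|θ with ω = 0 ⇒ θ = ω₀²/(2|α|) = 839.0 rad = 133.5 rev.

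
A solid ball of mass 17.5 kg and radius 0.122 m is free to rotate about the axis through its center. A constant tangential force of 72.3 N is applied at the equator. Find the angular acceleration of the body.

I = (2/5)MR² = (2/5)(17.5)(0.122)² = 0.1042 kg·m².
τ = F R = (72.3)(0.122) = 8.821 N·m.
Newton's second law for rotation, τ = Iα, gives α = τ/I = 8.821/0.1042 = 84.66 rad/s².

α ≈ 84.7 rad/s²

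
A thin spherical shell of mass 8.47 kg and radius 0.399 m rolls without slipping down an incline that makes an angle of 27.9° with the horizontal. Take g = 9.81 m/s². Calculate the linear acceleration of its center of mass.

a ≈ 2.75 m/s²

Translation along the incline: Mg sinθ − f = Ma.
Rotation about the center: fR = Iα with I = (2/3)MR². No-slip gives a = αR, so f = (I/R²)a = (2/3)M a.
Substituting: Mg sinθ = (1 + 0.6667)Ma, so a = g sinθ/(1 + 0.6667) = (9.81) sin 27.9° / 1.667 = 2.754 m/s².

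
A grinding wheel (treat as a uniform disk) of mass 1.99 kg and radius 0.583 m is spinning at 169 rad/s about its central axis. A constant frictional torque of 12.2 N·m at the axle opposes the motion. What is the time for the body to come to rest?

t ≈ 4.68 s

I = ½MR² = (1/2)(1.99)(0.583)² = 0.3382 kg·m².
The net torque has magnitude 12.2 N·m, opposing ω.
|α| = τ/I = 12.20/0.3382 = 36.07 rad/s² (deceleration).
0 = ω₀ − |α|t ⇒ t = ω₀/|α| = 169/36.07 = 4.685 s.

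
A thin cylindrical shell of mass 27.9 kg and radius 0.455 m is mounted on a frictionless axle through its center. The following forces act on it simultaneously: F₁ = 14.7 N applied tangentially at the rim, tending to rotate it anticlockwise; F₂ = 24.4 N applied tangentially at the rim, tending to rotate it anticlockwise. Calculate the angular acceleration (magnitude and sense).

α ≈ 3.08 rad/s², anticlockwise

I = MR² = (27.9)(0.455)² = 5.776 kg·m².
Taking anticlockwise as positive: τ₁ = +(14.7)(0.455) = +6.689 N·m; τ₂ = +(24.4)(0.455) = +11.10 N·m.
Net torque τ = 17.79 N·m.
α = τ/I = 17.79/5.776 = 3.080 rad/s².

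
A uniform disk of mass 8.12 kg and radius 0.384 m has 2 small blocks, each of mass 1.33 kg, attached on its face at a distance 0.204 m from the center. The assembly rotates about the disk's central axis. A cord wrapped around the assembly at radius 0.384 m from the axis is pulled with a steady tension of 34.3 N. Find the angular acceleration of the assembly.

α ≈ 18.6 rad/s²

I_disk = ½MR² = ½(8.12)(0.384)² = 0.5987 kg·m².
I_blocks = 2·m·r² = 2(1.33)(0.204)² = 0.1107 kg·m².
Total I = 0.7094 kg·m².
τ = F r = (34.3)(0.384) = 13.17 N·m.
α = τ/I = 13.17/0.7094 = 18.57 rad/s².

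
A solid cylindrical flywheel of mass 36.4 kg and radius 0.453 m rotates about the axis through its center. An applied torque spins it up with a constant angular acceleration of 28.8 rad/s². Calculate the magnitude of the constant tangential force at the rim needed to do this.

F ≈ 237 N

I = ½MR² = (1/2)(36.4)(0.453)² = 3.735 kg·m².
The required torque is τ = Iα = (3.735)(28.80) = 107.6 N·m.
A tangential force at the rim gives τ = FR, so F = τ/R = 107.6/0.453 = 237.4 N.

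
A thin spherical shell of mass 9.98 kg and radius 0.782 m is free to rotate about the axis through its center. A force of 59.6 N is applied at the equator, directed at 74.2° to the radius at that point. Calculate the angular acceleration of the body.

I = (2/3)MR² = (2/3)(9.98)(0.782)² = 4.069 kg·m².
Only the tangential component produces torque: τ = F R sinθ = (59.6)(0.782) sin 74.2° = 44.85 N·m.
From τ = Iα: α = 44.85/4.069 = 11.02 rad/s².

α ≈ 11.0 rad/s²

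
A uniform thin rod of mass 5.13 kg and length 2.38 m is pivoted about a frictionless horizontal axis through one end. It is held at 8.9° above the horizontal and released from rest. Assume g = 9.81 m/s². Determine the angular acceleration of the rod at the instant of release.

α ≈ 6.11 rad/s²

About the pivot, I = (1/3)ML² = (1/3)(5.13)(2.38)² = 9.686 kg·m².
The weight acts at the center, a distance L/2 = 1.190 m from the pivot; τ = Mg(L/2) cos 8.9° = 59.17 N·m.
α = τ/I = 59.17/9.686 = 6.108 rad/s².
(Equivalently α = (3g/(2L)) cos 8.9° = 6.108 rad/s².)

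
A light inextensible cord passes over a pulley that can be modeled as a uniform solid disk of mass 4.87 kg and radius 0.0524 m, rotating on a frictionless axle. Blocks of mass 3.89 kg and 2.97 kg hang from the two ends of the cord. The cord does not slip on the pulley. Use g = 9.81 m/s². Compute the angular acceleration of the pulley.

I = ½MR² = (1/2)(4.87)(0.0524)² = 0.006686 kg·m².
Heavier block: m₁g − T₁ = m₁a. Lighter block: T₂ − m₂g = m₂a.
Pulley: (T₁ − T₂)R = Iα = I(a/R), so T₁ − T₂ = (I/R²)a = (1/2)M_p a = 2.435·a.
Adding the three: (m₁ − m₂)g = (m₁ + m₂ + 2.435)a, so a = (3.89 − 2.97)(9.81)/(3.89 + 2.97 + 2.435) = 0.9710 m/s².
α = a/R = 0.9710/0.0524 = 18.53 rad/s².

α ≈ 18.5 rad/s²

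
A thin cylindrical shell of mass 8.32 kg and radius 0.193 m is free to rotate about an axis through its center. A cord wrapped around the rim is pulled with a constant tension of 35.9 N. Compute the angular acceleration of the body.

I = MR² = (8.32)(0.193)² = 0.3099 kg·m².
τ = F R = (35.9)(0.193) = 6.929 N·m.
Newton's second law for rotation, τ = Iα, gives α = τ/I = 6.929/0.3099 = 22.36 rad/s².

α ≈ 22.4 rad/s²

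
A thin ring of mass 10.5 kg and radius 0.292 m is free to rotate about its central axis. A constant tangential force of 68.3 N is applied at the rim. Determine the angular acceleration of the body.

α ≈ 22.3 rad/s²

I = MR² = (10.5)(0.292)² = 0.8953 kg·m².
τ = F R = (68.3)(0.292) = 19.94 N·m.
Newton's second law for rotation, τ = Iα, gives α = τ/I = 19.94/0.8953 = 22.28 rad/s².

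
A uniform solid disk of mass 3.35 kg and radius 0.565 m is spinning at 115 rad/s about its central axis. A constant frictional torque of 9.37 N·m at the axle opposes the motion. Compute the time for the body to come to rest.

t ≈ 6.56 s

I = ½MR² = (1/2)(3.35)(0.565)² = 0.5347 kg·m².
The net torque has magnitude 9.37 N·m, opposing ω.
|α| = τ/I = 9.370/0.5347 = 17.52 rad/s² (deceleration).
0 = ω₀ − |α|t ⇒ t = ω₀/|α| = 115/17.52 = 6.563 s.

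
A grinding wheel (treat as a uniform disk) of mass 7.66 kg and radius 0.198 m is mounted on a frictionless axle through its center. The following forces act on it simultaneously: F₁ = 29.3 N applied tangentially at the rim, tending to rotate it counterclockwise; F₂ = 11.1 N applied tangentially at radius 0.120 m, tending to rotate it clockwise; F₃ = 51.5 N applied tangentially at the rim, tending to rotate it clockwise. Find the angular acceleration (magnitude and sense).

I = ½MR² = (1/2)(7.66)(0.198)² = 0.1502 kg·m².
Taking counterclockwise as positive: τ₁ = +(29.3)(0.198) = +5.801 N·m; τ₂ = −(11.1)(0.120) = −1.332 N·m; τ₃ = −(51.5)(0.198) = −10.20 N·m.
Net torque τ = -5.728 N·m.
α = τ/I = -5.728/0.1502 = -38.15 rad/s².

α ≈ 38.1 rad/s², clockwise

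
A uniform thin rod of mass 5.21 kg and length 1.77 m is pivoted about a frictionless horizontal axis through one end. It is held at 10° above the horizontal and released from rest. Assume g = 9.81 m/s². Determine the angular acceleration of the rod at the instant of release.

α ≈ 8.19 rad/s²

About the pivot, I = (1/3)ML² = (1/3)(5.21)(1.77)² = 5.441 kg·m².
The weight acts at the center, a distance L/2 = 0.8850 m from the pivot; τ = Mg(L/2) cos 10° = 44.55 N·m.
α = τ/I = 44.55/5.441 = 8.187 rad/s².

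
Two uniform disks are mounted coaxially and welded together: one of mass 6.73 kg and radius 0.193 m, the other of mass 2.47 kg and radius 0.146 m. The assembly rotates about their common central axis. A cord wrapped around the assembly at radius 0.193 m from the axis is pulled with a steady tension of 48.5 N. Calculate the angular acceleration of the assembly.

α ≈ 61.7 rad/s²

I = ½M₁R₁² + ½M₂R₂² = ½(6.73)(0.193)² + ½(2.47)(0.146)² = 0.1517 kg·m².
τ = F r = (48.5)(0.193) = 9.361 N·m.
α = τ/I = 9.361/0.1517 = 61.72 rad/s².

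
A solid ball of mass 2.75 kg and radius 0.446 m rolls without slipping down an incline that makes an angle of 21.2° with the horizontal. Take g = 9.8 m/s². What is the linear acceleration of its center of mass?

Translation along the incline: Mg sinθ − f = Ma.
Rotation about the center: fR = Iα with I = (2/5)MR². No-slip gives a = αR, so f = (I/R²)a = (2/5)M a.
Substituting: Mg sinθ = (1 + 0.4000)Ma, so a = g sinθ/(1 + 0.4000) = (9.8) sin 21.2° / 1.400 = 2.531 m/s².

a ≈ 2.53 m/s²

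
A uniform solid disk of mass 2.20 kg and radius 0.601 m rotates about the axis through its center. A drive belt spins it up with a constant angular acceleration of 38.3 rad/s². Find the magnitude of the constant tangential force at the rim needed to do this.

I = ½MR² = (1/2)(2.20)(0.601)² = 0.3973 kg·m².
The required torque is τ = Iα = (0.3973)(38.30) = 15.22 N·m.
A tangential force at the rim gives τ = FR, so F = τ/R = 15.22/0.601 = 25.32 N.

F ≈ 25.3 N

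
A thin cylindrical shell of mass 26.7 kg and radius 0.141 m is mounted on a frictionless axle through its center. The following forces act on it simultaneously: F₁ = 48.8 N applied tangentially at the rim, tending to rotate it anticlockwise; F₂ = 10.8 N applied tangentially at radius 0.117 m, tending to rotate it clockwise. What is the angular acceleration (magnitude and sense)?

I = MR² = (26.7)(0.141)² = 0.5308 kg·m².
Taking anticlockwise as positive: τ₁ = +(48.8)(0.141) = +6.881 N·m; τ₂ = −(10.8)(0.117) = −1.264 N·m.
Net torque τ = 5.617 N·m.
α = τ/I = 5.617/0.5308 = 10.58 rad/s².

α ≈ 10.6 rad/s², anticlockwise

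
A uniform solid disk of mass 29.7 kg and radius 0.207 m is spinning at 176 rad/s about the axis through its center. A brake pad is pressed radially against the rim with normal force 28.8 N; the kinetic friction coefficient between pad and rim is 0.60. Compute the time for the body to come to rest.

t ≈ 31.3 s

I = ½MR² = (1/2)(29.7)(0.207)² = 0.6363 kg·m².
Friction force f = μN = (0.60)(28.8) = 17.28 N at the rim; torque magnitude τ = fR = 3.577 N·m, opposing ω.
|α| = τ/I = 3.577/0.6363 = 5.621 rad/s² (deceleration).
0 = ω₀ − |α|t ⇒ t = ω₀/|α| = 176/5.621 = 31.31 s.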